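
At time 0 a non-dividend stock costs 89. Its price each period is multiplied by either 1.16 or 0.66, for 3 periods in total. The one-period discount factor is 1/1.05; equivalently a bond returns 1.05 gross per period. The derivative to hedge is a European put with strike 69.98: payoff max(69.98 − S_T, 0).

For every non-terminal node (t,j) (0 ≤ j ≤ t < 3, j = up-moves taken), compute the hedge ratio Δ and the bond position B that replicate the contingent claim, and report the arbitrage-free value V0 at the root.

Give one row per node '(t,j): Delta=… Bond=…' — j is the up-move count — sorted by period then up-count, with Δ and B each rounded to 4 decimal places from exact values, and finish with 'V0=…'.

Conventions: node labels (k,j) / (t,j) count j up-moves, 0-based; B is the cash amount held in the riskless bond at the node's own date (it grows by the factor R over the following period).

(0,0): Delta=-0.1941 Bond=20.1270
(1,0): Delta=-0.7708 Bond=55.0125
(1,1): Delta=-0.1015 Bond=11.5777
(2,0): Delta=-1.0000 Bond=66.6476
(2,1): Delta=-0.7341 Bond=55.2572
(2,2): Delta=0.0000 Bond=0.0000
V0=2.8550

Arbitrage-free pricing uses the up-move probability p* = (R−d)/(u−d) = 0.7800, discounting each step at R = 1.05.
Payoffs at expiry: V(3,0)=44.3929, V(3,1)=25.0087, V(3,2)=0.0000, V(3,3)=0.0000
(2,0): S=38.7684. Δ = (V_up−V_dn)/(S_up−S_dn) = (25.0087−44.3929)/(44.9713−25.5871) = -1.0000. V = [p*·25.0087 + (1−p*)·44.3929]/1.05 = 27.8792. B = V − Δ·S = 66.6476.
(2,1): S=68.1384. Δ = (V_up−V_dn)/(S_up−S_dn) = (0.0000−25.0087)/(79.0405−44.9713) = -0.7341. V = [p*·0.0000 + (1−p*)·25.0087]/1.05 = 5.2399. B = V − Δ·S = 55.2572.
(2,2): S=119.7584. Δ = (V_up−V_dn)/(S_up−S_dn) = (0.0000−0.0000)/(138.9197−79.0405) = 0.0000. V = [p*·0.0000 + (1−p*)·0.0000]/1.05 = 0.0000. B = V − Δ·S = 0.0000.
(1,0): S=58.7400. Δ = (V_up−V_dn)/(S_up−S_dn) = (5.2399−27.8792)/(68.1384−38.7684) = -0.7708. V = [p*·5.2399 + (1−p*)·27.8792]/1.05 = 9.7339. B = V − Δ·S = 55.0125.
(1,1): S=103.2400. Δ = (V_up−V_dn)/(S_up−S_dn) = (0.0000−5.2399)/(119.7584−68.1384) = -0.1015. V = [p*·0.0000 + (1−p*)·5.2399]/1.05 = 1.0979. B = V − Δ·S = 11.5777.
(0,0): S=89.0000. Δ = (V_up−V_dn)/(S_up−S_dn) = (1.0979−9.7339)/(103.2400−58.7400) = -0.1941. V = [p*·1.0979 + (1−p*)·9.7339]/1.05 = 2.8550. B = V − Δ·S = 20.1270.
As a check, the time-0 holding Δ(0,0)·S0 + B(0,0) comes to 2.8550 — exactly V0.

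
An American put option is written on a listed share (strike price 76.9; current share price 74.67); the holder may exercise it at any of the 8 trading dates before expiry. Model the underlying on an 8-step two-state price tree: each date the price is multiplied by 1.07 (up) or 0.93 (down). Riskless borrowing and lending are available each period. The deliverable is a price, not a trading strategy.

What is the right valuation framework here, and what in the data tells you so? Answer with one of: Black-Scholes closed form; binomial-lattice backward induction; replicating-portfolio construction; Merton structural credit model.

framework: binomial-lattice backward induction

Key observation: an American put (K = 76.9, S₀ = 74.67) on a 8-date tree has no closed form — the optimal stopping decision is embedded and must be resolved recursively from expiry.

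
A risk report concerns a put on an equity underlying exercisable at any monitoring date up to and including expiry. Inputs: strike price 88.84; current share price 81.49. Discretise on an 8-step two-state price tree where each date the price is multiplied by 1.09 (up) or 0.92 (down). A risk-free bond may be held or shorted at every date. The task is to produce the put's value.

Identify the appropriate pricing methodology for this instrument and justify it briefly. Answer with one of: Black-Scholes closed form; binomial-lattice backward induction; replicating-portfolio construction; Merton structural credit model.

Key observation: the exercise right at every one of the 8 steps is what matters: each node needs max(88.84 − S, continuation), which only the stepwise tree valuation starting from spot 81.49 delivers.

framework: binomial-lattice backward induction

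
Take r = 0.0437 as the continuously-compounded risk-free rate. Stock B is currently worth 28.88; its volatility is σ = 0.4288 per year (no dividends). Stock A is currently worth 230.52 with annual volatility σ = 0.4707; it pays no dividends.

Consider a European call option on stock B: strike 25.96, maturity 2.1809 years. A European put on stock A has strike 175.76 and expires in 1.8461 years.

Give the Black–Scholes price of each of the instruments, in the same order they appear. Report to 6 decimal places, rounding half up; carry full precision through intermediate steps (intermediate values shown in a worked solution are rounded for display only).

price(stock B call K=25.96) = 9.476246
price(stock A put K=175.76) = 21.998624

[stock B call K=25.96]
σ√T = 0.4288·√2.1809 = 0.633246
d₁ = (ln(S/K) + (r+σ²/2)T) / (σ√T) = (ln(28.88/25.96) + (0.0437+0.4288²/2)·2.1809) / 0.633246 = (0.106592 + 0.295806) / 0.633246 = 0.635453
d₂ = d₁ − σ√T = 0.635453 − 0.633246 = 0.002207
e^{−rT} = 0.909095
N(d₁) = 0.737433,  N(d₂) = 0.500880
price = S·N(d₁) − K·e^{−rT}·N(d₂) = 21.297078 − 11.820833 = 9.476246
[stock A put K=175.76]
σ√T = 0.4707·√1.8461 = 0.639546
d₁ = (ln(S/K) + (r+σ²/2)T) / (σ√T) = (ln(230.52/175.76) + (0.0437+0.4707²/2)·1.8461) / 0.639546 = (0.271218 + 0.285184) / 0.639546 = 0.869996
d₂ = d₁ − σ√T = 0.869996 − 0.639546 = 0.230450
e^{−rT} = 0.922494
N(−d₁) = 0.192151,  N(−d₂) = 0.408871
price = K·e^{−rT}·N(−d₂) − S·N(−d₁) = 66.293356 − 44.294732 = 21.998624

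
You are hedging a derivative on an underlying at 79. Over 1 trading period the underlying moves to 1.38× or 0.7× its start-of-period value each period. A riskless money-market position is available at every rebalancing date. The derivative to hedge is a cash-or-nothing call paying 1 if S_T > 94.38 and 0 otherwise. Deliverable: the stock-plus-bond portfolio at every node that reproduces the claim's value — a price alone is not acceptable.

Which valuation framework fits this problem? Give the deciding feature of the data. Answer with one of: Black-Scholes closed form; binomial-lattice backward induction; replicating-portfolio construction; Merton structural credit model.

Key observation: the deliverable is the dynamic trading strategy on the 1-step tree (spot 79, moves 1.38 and 0.7), so the valuation must go through the node-by-node replicating-portfolio solve.

framework: replicating-portfolio construction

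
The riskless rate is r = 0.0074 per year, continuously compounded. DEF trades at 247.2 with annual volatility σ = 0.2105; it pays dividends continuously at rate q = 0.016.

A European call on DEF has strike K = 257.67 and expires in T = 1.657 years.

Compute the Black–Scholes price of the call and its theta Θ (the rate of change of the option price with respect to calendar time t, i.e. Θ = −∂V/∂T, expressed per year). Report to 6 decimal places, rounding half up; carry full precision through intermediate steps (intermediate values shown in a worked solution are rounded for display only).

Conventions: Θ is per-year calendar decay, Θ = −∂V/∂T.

σ√T = 0.2105·√1.657 = 0.270965
d₁ = (ln(S/K) + (r−q+σ²/2)T) / (σ√T) = (ln(247.2/257.67) + (0.0074−0.016+0.2105²/2)·1.657) / 0.270965 = (-0.041482 + 0.022461) / 0.270965 = -0.070198
d₂ = d₁ − σ√T = -0.070198 − 0.270965 = -0.341163
e^{−rT} = 0.987813
e^{−qT} = 0.973836
N(d₁) = 0.472018,  N(d₂) = 0.366491
Call price V = S·e^{−qT}·N(d₁) − K·e^{−rT}·N(d₂) = 113.630037 − 93.282754 = 20.347283
φ(d₁) = (1/√(2π))·e^{−d₁²/2} = 0.397961
Θ = −S·e^{−qT}·φ(d₁)·σ/(2√T) + q·S·e^{−qT}·N(d₁) − r·K·e^{−rT}·N(d₂) = −7.833130 + 1.818081 − 0.690292 = -6.705342

price = 20.347283
Θ = -6.705342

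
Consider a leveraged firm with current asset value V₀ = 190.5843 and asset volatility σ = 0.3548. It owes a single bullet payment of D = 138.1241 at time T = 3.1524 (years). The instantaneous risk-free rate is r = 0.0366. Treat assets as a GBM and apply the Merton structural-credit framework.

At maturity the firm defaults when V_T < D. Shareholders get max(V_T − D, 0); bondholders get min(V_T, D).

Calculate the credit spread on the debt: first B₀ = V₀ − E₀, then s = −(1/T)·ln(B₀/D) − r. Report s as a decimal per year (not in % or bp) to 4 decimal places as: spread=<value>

spread=0.0370

Equity is a call on the firm's assets struck at D = 138.1241:
d₁ = [ln(V₀/D) + (r + σ²/2)T] / (σ√T)
   = [ln(190.5843/138.1241) + (0.0366 + 0.5·0.3548²)·3.1524] / (0.3548·√3.1524)
   = [0.321942 + 0.313795] / 0.629947 = 1.009190
d₂ = d₁ − σ√T = 1.009190 − 0.629947 = 0.379243
N(d₁) = 0.843558,  N(d₂) = 0.647746,  e^(−rT) = 0.891029
E₀ = V₀·N(d₁) − D·e^(−rT)·N(d₂)
   = 190.5843·0.843558 − 138.1241·0.891029·0.647746 = 81.049131
B₀ = V₀ − E₀ = 190.5843 − 81.049131 = 109.535169
spread = −(1/T)·ln(B₀/D) − r = −(1/3.1524)·ln(109.535169/138.1241) − 0.0366 = 0.03696518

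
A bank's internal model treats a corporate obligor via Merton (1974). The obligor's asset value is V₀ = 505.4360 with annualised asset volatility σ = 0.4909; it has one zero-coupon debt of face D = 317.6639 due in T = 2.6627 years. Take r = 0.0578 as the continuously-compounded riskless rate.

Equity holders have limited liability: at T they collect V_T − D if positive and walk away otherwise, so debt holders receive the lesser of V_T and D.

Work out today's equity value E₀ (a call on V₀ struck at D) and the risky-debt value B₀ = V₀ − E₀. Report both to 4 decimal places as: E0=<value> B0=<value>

With assets at 505.4360 and a single debt payment of 317.6639 at 2.6627 years:
d₁ = [ln(V₀/D) + (r + σ²/2)T] / (σ√T)
   = [ln(505.4360/317.6639) + (0.0578 + 0.5·0.4909²)·2.6627] / (0.4909·√2.6627)
   = [0.464428 + 0.474737] / 0.801040 = 1.172431
d₂ = d₁ − σ√T = 1.172431 − 0.801040 = 0.371391
N(d₁) = 0.879488,  N(d₂) = 0.644827,  e^(−rT) = 0.857354
E₀ = V₀·N(d₁) − D·e^(−rT)·N(d₂)
   = 505.4360·0.879488 − 317.6639·0.857354·0.644827 = 268.905960
B₀ = V₀ − E₀ = 505.4360 − 268.905960 = 236.530040

E0=268.9060 B0=236.5300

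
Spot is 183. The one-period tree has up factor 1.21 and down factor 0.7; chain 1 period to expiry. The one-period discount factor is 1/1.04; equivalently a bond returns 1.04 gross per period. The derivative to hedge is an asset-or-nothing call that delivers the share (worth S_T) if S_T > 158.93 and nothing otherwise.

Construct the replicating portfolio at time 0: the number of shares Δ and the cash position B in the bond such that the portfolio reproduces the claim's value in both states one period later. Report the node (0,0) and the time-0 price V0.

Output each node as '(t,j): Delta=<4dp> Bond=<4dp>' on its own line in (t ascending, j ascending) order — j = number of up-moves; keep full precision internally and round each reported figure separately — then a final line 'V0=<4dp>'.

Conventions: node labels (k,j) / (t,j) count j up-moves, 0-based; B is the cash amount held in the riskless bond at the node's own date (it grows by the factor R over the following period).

(0,0): Delta=2.3725 Bond=-292.2342
V0=141.9423

No-arbitrage ⇒ martingale measure with p* = (R−d)/(u−d) = 0.6667.
Expiry values: V(1,0)=0.0000, V(1,1)=221.4300
(0,0): S=183.0000. Δ = (V_up−V_dn)/(S_up−S_dn) = (221.4300−0.0000)/(221.4300−128.1000) = 2.3725. V = [p*·221.4300 + (1−p*)·0.0000]/1.04 = 141.9423. B = V − Δ·S = -292.2342.
Sanity check at the root: Δ(0,0)·S0 + B(0,0) reproduces V0 = 141.9423.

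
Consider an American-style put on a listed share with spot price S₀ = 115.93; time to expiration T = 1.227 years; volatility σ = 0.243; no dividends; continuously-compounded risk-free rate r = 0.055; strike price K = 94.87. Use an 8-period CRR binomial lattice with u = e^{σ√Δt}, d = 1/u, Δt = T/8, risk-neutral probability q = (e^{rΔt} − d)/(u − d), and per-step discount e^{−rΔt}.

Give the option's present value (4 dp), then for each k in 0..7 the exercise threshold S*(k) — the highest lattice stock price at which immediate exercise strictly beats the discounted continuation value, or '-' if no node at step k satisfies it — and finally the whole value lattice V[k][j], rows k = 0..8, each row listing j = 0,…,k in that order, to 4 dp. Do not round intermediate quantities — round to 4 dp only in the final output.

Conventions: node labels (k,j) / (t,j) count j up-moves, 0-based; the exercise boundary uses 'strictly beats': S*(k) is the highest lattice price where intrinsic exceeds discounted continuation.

Δt=0.15338, u=1.09984, d=0.90922, q=0.52067, disc=e^(-rΔt)=0.99160
k=8 terminal: V=max(K-S,0) → 40.7255 29.3741 15.6427 0.0000 0.0000 0.0000 0.0000 0.0000 0.0000
k=7: j=0 S=59.5503 intr=35.3197 cont=34.5227 V=35.3197[EX]; j=1 S=72.0352 intr=22.8348 cont=22.0379 V=22.8348[EX]; j=2 S=87.1375 intr=7.7325 cont=7.4351 V=7.7325[EX]; j=3 S=105.4061 intr=0.0000 cont=0.0000 V=0.0000[hold]; j=4 S=127.5047 intr=0.0000 cont=0.0000 V=0.0000[hold]; j=5 S=154.2363 intr=0.0000 cont=0.0000 V=0.0000[hold]; j=6 S=186.5722 intr=0.0000 cont=0.0000 V=0.0000[hold]; j=7 S=225.6875 intr=0.0000 cont=0.0000 V=0.0000[hold]  S*(7)=87.1375
k=6: j=0 S=65.4959 intr=29.3741 cont=28.5771 V=29.3741[EX]; j=1 S=79.2273 intr=15.6427 cont=14.8458 V=15.6427[EX]; j=2 S=95.8375 intr=0.0000 cont=3.6753 V=3.6753[hold]; j=3 S=115.9300 intr=0.0000 cont=0.0000 V=0.0000[hold]; j=4 S=140.2350 intr=0.0000 cont=0.0000 V=0.0000[hold]; j=5 S=169.6355 intr=0.0000 cont=0.0000 V=0.0000[hold]; j=6 S=205.1999 intr=0.0000 cont=0.0000 V=0.0000[hold]  S*(6)=79.2273
k=5: j=0 S=72.0352 intr=22.8348 cont=22.0379 V=22.8348[EX]; j=1 S=87.1375 intr=7.7325 cont=9.3326 V=9.3326[hold]; j=2 S=105.4061 intr=0.0000 cont=1.7469 V=1.7469[hold]; j=3 S=127.5047 intr=0.0000 cont=0.0000 V=0.0000[hold]; j=4 S=154.2363 intr=0.0000 cont=0.0000 V=0.0000[hold]; j=5 S=186.5722 intr=0.0000 cont=0.0000 V=0.0000[hold]  S*(5)=72.0352
k=4: j=0 S=79.2273 intr=15.6427 cont=15.6719 V=15.6719[hold]; j=1 S=95.8375 intr=0.0000 cont=5.3378 V=5.3378[hold]; j=2 S=115.9300 intr=0.0000 cont=0.8303 V=0.8303[hold]; j=3 S=140.2350 intr=0.0000 cont=0.0000 V=0.0000[hold]; j=4 S=169.6355 intr=0.0000 cont=0.0000 V=0.0000[hold]  S*(4)=-
k=3: j=0 S=87.1375 intr=7.7325 cont=10.2048 V=10.2048[hold]; j=1 S=105.4061 intr=0.0000 cont=2.9658 V=2.9658[hold]; j=2 S=127.5047 intr=0.0000 cont=0.3947 V=0.3947[hold]; j=3 S=154.2363 intr=0.0000 cont=0.0000 V=0.0000[hold]  S*(3)=-
k=2: j=0 S=95.8375 intr=0.0000 cont=6.3816 V=6.3816[hold]; j=1 S=115.9300 intr=0.0000 cont=1.6134 V=1.6134[hold]; j=2 S=140.2350 intr=0.0000 cont=0.1876 V=0.1876[hold]  S*(2)=-
k=1: j=0 S=105.4061 intr=0.0000 cont=3.8662 V=3.8662[hold]; j=1 S=127.5047 intr=0.0000 cont=0.8637 V=0.8637[hold]  S*(1)=-
k=0: j=0 S=115.9300 intr=0.0000 cont=2.2836 V=2.2836[hold]  S*(0)=-

price = 2.2836
boundary = - - - - - 72.0352 79.2273 87.1375
tree:
2.2836
3.8662 0.8637
6.3816 1.6134 0.1876
10.2048 2.9658 0.3947 0.0000
15.6719 5.3378 0.8303 0.0000 0.0000
22.8348 9.3326 1.7469 0.0000 0.0000 0.0000
29.3741 15.6427 3.6753 0.0000 0.0000 0.0000 0.0000
35.3197 22.8348 7.7325 0.0000 0.0000 0.0000 0.0000 0.0000
40.7255 29.3741 15.6427 0.0000 0.0000 0.0000 0.0000 0.0000 0.0000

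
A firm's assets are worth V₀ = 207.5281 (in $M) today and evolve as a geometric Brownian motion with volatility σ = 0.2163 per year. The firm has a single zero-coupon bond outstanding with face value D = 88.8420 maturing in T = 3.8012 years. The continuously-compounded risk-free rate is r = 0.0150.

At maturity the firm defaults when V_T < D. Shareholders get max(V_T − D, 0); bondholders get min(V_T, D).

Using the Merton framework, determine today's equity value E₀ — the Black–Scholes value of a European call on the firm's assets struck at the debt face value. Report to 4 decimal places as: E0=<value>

E0=123.9203

With assets at 207.5281 and a single debt payment of 88.8420 at 3.8012 years:
d₁ = [ln(V₀/D) + (r + σ²/2)T] / (σ√T)
   = [ln(207.5281/88.8420) + (0.0150 + 0.5·0.2163²)·3.8012] / (0.2163·√3.8012)
   = [0.848407 + 0.145939] / 0.421713 = 2.357875
d₂ = d₁ − σ√T = 2.357875 − 0.421713 = 1.936162
N(d₁) = 0.990810,  N(d₂) = 0.973576,  e^(−rT) = 0.944577
E₀ = V₀·N(d₁) − D·e^(−rT)·N(d₂)
   = 207.5281·0.990810 − 88.8420·0.944577·0.973576 = 123.920259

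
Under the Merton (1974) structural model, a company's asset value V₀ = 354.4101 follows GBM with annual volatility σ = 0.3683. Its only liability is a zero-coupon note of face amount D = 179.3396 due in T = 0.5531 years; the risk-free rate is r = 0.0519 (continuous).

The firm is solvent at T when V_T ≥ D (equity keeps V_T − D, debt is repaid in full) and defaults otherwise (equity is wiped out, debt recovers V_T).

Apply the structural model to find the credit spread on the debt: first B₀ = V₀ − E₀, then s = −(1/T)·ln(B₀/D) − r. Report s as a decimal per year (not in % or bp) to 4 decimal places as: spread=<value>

spread=0.0011

Equity is a call on the firm's assets struck at D = 179.3396:
d₁ = [ln(V₀/D) + (r + σ²/2)T] / (σ√T)
   = [ln(354.4101/179.3396) + (0.0519 + 0.5·0.3683²)·0.5531] / (0.3683·√0.5531)
   = [0.681174 + 0.066218] / 0.273907 = 2.728632
d₂ = d₁ − σ√T = 2.728632 − 0.273907 = 2.454724
N(d₁) = 0.996820,  N(d₂) = 0.992950,  e^(−rT) = 0.971702
E₀ = V₀·N(d₁) − D·e^(−rT)·N(d₂)
   = 354.4101·0.996820 − 179.3396·0.971702·0.992950 = 180.246933
B₀ = V₀ − E₀ = 354.4101 − 180.246933 = 174.163167
spread = −(1/T)·ln(B₀/D) − r = −(1/0.5531)·ln(174.163167/179.3396) − 0.0519 = 0.00105356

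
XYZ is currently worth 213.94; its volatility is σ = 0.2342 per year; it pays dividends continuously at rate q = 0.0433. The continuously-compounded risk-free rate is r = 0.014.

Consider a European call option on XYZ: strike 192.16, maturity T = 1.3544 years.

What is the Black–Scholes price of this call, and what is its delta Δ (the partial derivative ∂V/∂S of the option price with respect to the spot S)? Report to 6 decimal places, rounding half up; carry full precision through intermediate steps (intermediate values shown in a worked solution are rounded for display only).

price = 28.400818
Δ = 0.612727

σ√T = 0.2342·√1.3544 = 0.272559
d₁ = (ln(S/K) + (r−q+σ²/2)T) / (σ√T) = (ln(213.94/192.16) + (0.014−0.0433+0.2342²/2)·1.3544) / 0.272559 = (0.107367 − 0.002540) / 0.272559 = 0.384605
d₂ = d₁ − σ√T = 0.384605 − 0.272559 = 0.112046
e^{−rT} = 0.981217
e^{−qT} = 0.943041
N(d₁) = 0.649735,  N(d₂) = 0.544607
Call price V = S·e^{−qT}·N(d₁) − K·e^{−rT}·N(d₂) = 131.086746 − 102.685928 = 28.400818
Δ = e^{−qT}·N(d₁) = 0.612727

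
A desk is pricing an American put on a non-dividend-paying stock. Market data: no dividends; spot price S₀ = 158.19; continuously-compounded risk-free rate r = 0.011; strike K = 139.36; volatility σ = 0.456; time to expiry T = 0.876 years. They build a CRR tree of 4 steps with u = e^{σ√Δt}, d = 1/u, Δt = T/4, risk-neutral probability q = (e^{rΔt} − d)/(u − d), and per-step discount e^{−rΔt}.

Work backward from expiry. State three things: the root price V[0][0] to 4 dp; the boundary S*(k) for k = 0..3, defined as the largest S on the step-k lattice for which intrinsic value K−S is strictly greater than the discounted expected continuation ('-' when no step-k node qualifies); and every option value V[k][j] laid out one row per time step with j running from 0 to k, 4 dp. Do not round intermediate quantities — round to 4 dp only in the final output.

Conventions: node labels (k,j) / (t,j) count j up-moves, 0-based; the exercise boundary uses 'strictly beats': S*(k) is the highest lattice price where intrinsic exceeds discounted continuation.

price = 17.0925
boundary = - - - 83.3966
tree:
17.0925
26.4272 5.8873
39.4751 10.7783 0.0000
55.9634 19.7325 0.0000 0.0000
71.9892 36.1254 0.0000 0.0000 0.0000

params: Δt=0.21900 u=1.23788 d=0.80784 q=0.45246 e^(-rΔt)=0.99759
t_4 payoffs: 71.9892 36.1254 0.0000 0.0000 0.0000
t_3: node(3,0) S=83.3966 payoff=55.9634 vs cont=55.6281 → 55.9634 [stop]  node(3,1) S=127.7916 payoff=11.5684 vs cont=19.7325 → 19.7325 [wait]  node(3,2) S=195.8195 payoff=0.0000 vs cont=0.0000 → 0.0000 [wait]  node(3,3) S=300.0610 payoff=0.0000 vs cont=0.0000 → 0.0000 [wait]  ⇒ S*(3)=83.3966
t_2: node(2,0) S=103.2346 payoff=36.1254 vs cont=39.4751 → 39.4751 [wait]  node(2,1) S=158.1900 payoff=0.0000 vs cont=10.7783 → 10.7783 [wait]  node(2,2) S=242.4000 payoff=0.0000 vs cont=0.0000 → 0.0000 [wait]  ⇒ S*(2)=-
t_1: node(1,0) S=127.7916 payoff=11.5684 vs cont=26.4272 → 26.4272 [wait]  node(1,1) S=195.8195 payoff=0.0000 vs cont=5.8873 → 5.8873 [wait]  ⇒ S*(1)=-
t_0: node(0,0) S=158.1900 payoff=0.0000 vs cont=17.0925 → 17.0925 [wait]  ⇒ S*(0)=-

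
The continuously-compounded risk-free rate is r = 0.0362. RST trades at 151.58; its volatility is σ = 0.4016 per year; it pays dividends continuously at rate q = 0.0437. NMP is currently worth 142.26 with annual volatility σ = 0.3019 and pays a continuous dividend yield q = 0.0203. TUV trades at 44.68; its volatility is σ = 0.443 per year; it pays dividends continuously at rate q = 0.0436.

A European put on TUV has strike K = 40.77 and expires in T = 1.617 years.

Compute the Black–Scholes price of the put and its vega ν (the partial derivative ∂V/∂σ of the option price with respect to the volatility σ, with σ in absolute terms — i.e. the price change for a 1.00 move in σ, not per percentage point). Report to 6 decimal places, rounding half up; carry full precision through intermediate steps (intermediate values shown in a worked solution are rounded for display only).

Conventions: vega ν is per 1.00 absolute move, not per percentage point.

σ√T = 0.443·√1.617 = 0.563325
d₁ = (ln(S/K) + (r−q+σ²/2)T) / (σ√T) = (ln(44.68/40.77) + (0.0362−0.0436+0.443²/2)·1.617) / 0.563325 = (0.091579 + 0.146702) / 0.563325 = 0.422991
d₂ = d₁ − σ√T = 0.422991 − 0.563325 = -0.140334
e^{−rT} = 0.943145
e^{−qT} = 0.931927
N(−d₁) = 0.336151,  N(−d₂) = 0.555802
Put price V = K·e^{−rT}·N(−d₂) − S·e^{−qT}·N(−d₁) = 21.371707 − 13.996821 = 7.374886
φ(d₁) = (1/√(2π))·e^{−d₁²/2} = 0.364803
ν = S·e^{−qT}·φ(d₁)·√T = 19.315580

price = 7.374886
ν = 19.315580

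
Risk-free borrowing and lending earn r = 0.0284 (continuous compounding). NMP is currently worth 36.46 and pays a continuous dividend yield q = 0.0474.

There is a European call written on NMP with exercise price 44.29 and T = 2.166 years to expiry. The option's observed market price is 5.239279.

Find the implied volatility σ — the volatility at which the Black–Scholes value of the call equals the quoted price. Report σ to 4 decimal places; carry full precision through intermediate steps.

At σ = 0.4168 the Black–Scholes value reproduces the quote:
σ√T = 0.4168·√2.166 = 0.613419
d₁ = (ln(S/K) + (r−q+σ²/2)T) / (σ√T) = (ln(36.46/44.29) + (0.0284−0.0474+0.4168²/2)·2.166) / 0.613419 = (-0.194543 + 0.146987) / 0.613419 = -0.077526
d₂ = d₁ − σ√T = -0.077526 − 0.613419 = -0.690945
e^{−rT} = 0.940339
e^{−qT} = 0.902426
N(d₁) = 0.469103,  N(d₂) = 0.244800
V = S·e^{−qT}·N(d₁) − K·e^{−rT}·N(d₂) = 15.434626 − 10.195346 = 5.239279 (the quoted price), and the Black–Scholes price is strictly increasing in σ, so σ is unique

sigma = 0.4168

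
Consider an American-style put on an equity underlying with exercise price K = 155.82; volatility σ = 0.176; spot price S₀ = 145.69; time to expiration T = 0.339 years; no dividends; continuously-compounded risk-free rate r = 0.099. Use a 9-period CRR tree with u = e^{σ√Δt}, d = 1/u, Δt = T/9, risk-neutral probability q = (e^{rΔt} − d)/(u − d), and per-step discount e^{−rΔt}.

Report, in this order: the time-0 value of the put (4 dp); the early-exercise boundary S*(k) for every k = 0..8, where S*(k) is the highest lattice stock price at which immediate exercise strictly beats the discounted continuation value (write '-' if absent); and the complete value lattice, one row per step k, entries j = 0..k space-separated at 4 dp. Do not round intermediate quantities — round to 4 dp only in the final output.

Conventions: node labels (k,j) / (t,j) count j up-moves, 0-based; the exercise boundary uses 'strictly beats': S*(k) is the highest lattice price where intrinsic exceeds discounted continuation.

price = 10.6070
boundary = - 140.7976 136.0694 140.7976 136.0694 140.7976 145.6900 140.7976 145.6900
tree:
10.6070
15.0224 7.0101
19.7506 10.4303 4.2158
24.3199 15.0224 6.6854 2.1922
28.7359 19.7506 10.2320 3.7838 0.8845
33.0035 24.3199 15.0224 6.3209 1.7013 0.2118
37.1278 28.7359 19.7506 10.1300 3.1987 0.4685 0.0000
41.1136 33.0035 24.3199 15.0224 5.8273 1.0361 0.0000 0.0000
44.9656 37.1278 28.7359 19.7506 10.1300 2.2914 0.0000 0.0000 0.0000
48.6882 41.1136 33.0035 24.3199 15.0224 5.0676 0.0000 0.0000 0.0000 0.0000

params: Δt=0.03767 u=1.03475 d=0.96642 q=0.54614 e^(-rΔt)=0.99628
t_9 payoffs: 48.6882 41.1136 33.0035 24.3199 15.0224 5.0676 0.0000 0.0000 0.0000 0.0000
t_8: node(8,0) S=110.8544 payoff=44.9656 vs cont=44.3856 → 44.9656 [stop]  node(8,1) S=118.6922 payoff=37.1278 vs cont=36.5478 → 37.1278 [stop]  node(8,2) S=127.0841 payoff=28.7359 vs cont=28.1559 → 28.7359 [stop]  node(8,3) S=136.0694 payoff=19.7506 vs cont=19.1706 → 19.7506 [stop]  node(8,4) S=145.6900 payoff=10.1300 vs cont=9.5500 → 10.1300 [stop]  node(8,5) S=155.9908 payoff=0.0000 vs cont=2.2914 → 2.2914 [wait]  node(8,6) S=167.0199 payoff=0.0000 vs cont=0.0000 → 0.0000 [wait]  node(8,7) S=178.8287 payoff=0.0000 vs cont=0.0000 → 0.0000 [wait]  node(8,8) S=191.4725 payoff=0.0000 vs cont=0.0000 → 0.0000 [wait]  ⇒ S*(8)=145.6900
t_7: node(7,0) S=114.7064 payoff=41.1136 vs cont=40.5336 → 41.1136 [stop]  node(7,1) S=122.8165 payoff=33.0035 vs cont=32.4235 → 33.0035 [stop]  node(7,2) S=131.5001 payoff=24.3199 vs cont=23.7400 → 24.3199 [stop]  node(7,3) S=140.7976 payoff=15.0224 vs cont=14.4425 → 15.0224 [stop]  node(7,4) S=150.7524 payoff=5.0676 vs cont=5.8273 → 5.8273 [wait]  node(7,5) S=161.4111 payoff=0.0000 vs cont=1.0361 → 1.0361 [wait]  node(7,6) S=172.8235 payoff=0.0000 vs cont=0.0000 → 0.0000 [wait]  node(7,7) S=185.0427 payoff=0.0000 vs cont=0.0000 → 0.0000 [wait]  ⇒ S*(7)=140.7976
t_6: node(6,0) S=118.6922 payoff=37.1278 vs cont=36.5478 → 37.1278 [stop]  node(6,1) S=127.0841 payoff=28.7359 vs cont=28.1559 → 28.7359 [stop]  node(6,2) S=136.0694 payoff=19.7506 vs cont=19.1706 → 19.7506 [stop]  node(6,3) S=145.6900 payoff=10.1300 vs cont=9.9634 → 10.1300 [stop]  node(6,4) S=155.9908 payoff=0.0000 vs cont=3.1987 → 3.1987 [wait]  node(6,5) S=167.0199 payoff=0.0000 vs cont=0.4685 → 0.4685 [wait]  node(6,6) S=178.8287 payoff=0.0000 vs cont=0.0000 → 0.0000 [wait]  ⇒ S*(6)=145.6900
t_5: node(5,0) S=122.8165 payoff=33.0035 vs cont=32.4235 → 33.0035 [stop]  node(5,1) S=131.5001 payoff=24.3199 vs cont=23.7400 → 24.3199 [stop]  node(5,2) S=140.7976 payoff=15.0224 vs cont=14.4425 → 15.0224 [stop]  node(5,3) S=150.7524 payoff=5.0676 vs cont=6.3209 → 6.3209 [wait]  node(5,4) S=161.4111 payoff=0.0000 vs cont=1.7013 → 1.7013 [wait]  node(5,5) S=172.8235 payoff=0.0000 vs cont=0.2118 → 0.2118 [wait]  ⇒ S*(5)=140.7976
t_4: node(4,0) S=127.0841 payoff=28.7359 vs cont=28.1559 → 28.7359 [stop]  node(4,1) S=136.0694 payoff=19.7506 vs cont=19.1706 → 19.7506 [stop]  node(4,2) S=145.6900 payoff=10.1300 vs cont=10.2320 → 10.2320 [wait]  node(4,3) S=155.9908 payoff=0.0000 vs cont=3.7838 → 3.7838 [wait]  node(4,4) S=167.0199 payoff=0.0000 vs cont=0.8845 → 0.8845 [wait]  ⇒ S*(4)=136.0694
t_3: node(3,0) S=131.5001 payoff=24.3199 vs cont=23.7400 → 24.3199 [stop]  node(3,1) S=140.7976 payoff=15.0224 vs cont=14.4980 → 15.0224 [stop]  node(3,2) S=150.7524 payoff=5.0676 vs cont=6.6854 → 6.6854 [wait]  node(3,3) S=161.4111 payoff=0.0000 vs cont=2.1922 → 2.1922 [wait]  ⇒ S*(3)=140.7976
t_2: node(2,0) S=136.0694 payoff=19.7506 vs cont=19.1706 → 19.7506 [stop]  node(2,1) S=145.6900 payoff=10.1300 vs cont=10.4303 → 10.4303 [wait]  node(2,2) S=155.9908 payoff=0.0000 vs cont=4.2158 → 4.2158 [wait]  ⇒ S*(2)=136.0694
t_1: node(1,0) S=140.7976 payoff=15.0224 vs cont=14.6059 → 15.0224 [stop]  node(1,1) S=150.7524 payoff=5.0676 vs cont=7.0101 → 7.0101 [wait]  ⇒ S*(1)=140.7976
t_0: node(0,0) S=145.6900 payoff=10.1300 vs cont=10.6070 → 10.6070 [wait]  ⇒ S*(0)=-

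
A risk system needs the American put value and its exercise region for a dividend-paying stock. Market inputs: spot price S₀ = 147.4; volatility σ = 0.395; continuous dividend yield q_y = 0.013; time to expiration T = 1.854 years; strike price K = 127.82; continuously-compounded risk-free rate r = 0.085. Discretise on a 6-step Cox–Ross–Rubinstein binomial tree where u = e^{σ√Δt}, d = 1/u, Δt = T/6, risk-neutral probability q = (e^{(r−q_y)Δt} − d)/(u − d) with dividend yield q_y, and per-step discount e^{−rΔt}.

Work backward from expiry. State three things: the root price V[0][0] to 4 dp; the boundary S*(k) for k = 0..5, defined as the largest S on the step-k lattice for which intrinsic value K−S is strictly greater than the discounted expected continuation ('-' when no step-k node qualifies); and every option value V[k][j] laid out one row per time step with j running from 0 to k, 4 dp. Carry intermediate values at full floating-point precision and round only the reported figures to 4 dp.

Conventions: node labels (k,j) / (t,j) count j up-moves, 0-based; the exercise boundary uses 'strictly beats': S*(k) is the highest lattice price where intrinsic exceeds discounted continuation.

Δt=0.30900, u=1.24554, d=0.80286, q=0.49615, disc=e^(-rΔt)=0.97408
k=6 terminal: V=max(K-S,0) → 88.3429 66.5762 32.8077 0.0000 0.0000 0.0000 0.0000
k=5: j=0 S=49.1704 intr=78.6496 cont=75.5332 V=78.6496[EX]; j=1 S=76.2818 intr=51.5382 cont=48.5305 V=51.5382[EX]; j=2 S=118.3419 intr=9.4781 cont=16.1017 V=16.1017[hold]; j=3 S=183.5931 intr=0.0000 cont=0.0000 V=0.0000[hold]; j=4 S=284.8222 intr=0.0000 cont=0.0000 V=0.0000[hold]; j=5 S=441.8668 intr=0.0000 cont=0.0000 V=0.0000[hold]  S*(5)=76.2818
k=4: j=0 S=61.2438 intr=66.5762 cont=63.5082 V=66.5762[EX]; j=1 S=95.0123 intr=32.8077 cont=33.0762 V=33.0762[hold]; j=2 S=147.4000 intr=0.0000 cont=7.9026 V=7.9026[hold]; j=3 S=228.6731 intr=0.0000 cont=0.0000 V=0.0000[hold]; j=4 S=354.7583 intr=0.0000 cont=0.0000 V=0.0000[hold]  S*(4)=61.2438
k=3: j=0 S=76.2818 intr=51.5382 cont=48.6603 V=51.5382[EX]; j=1 S=118.3419 intr=9.4781 cont=20.0527 V=20.0527[hold]; j=2 S=183.5931 intr=0.0000 cont=3.8785 V=3.8785[hold]; j=3 S=284.8222 intr=0.0000 cont=0.0000 V=0.0000[hold]  S*(3)=76.2818
k=2: j=0 S=95.0123 intr=32.8077 cont=34.9857 V=34.9857[hold]; j=1 S=147.4000 intr=0.0000 cont=11.7161 V=11.7161[hold]; j=2 S=228.6731 intr=0.0000 cont=1.9035 V=1.9035[hold]  S*(2)=-
k=1: j=0 S=118.3419 intr=9.4781 cont=22.8329 V=22.8329[hold]; j=1 S=183.5931 intr=0.0000 cont=6.6701 V=6.6701[hold]  S*(1)=-
k=0: j=0 S=147.4000 intr=0.0000 cont=14.4298 V=14.4298[hold]  S*(0)=-

price = 14.4298
boundary = - - - 76.2818 61.2438 76.2818
tree:
14.4298
22.8329 6.6701
34.9857 11.7161 1.9035
51.5382 20.0527 3.8785 0.0000
66.5762 33.0762 7.9026 0.0000 0.0000
78.6496 51.5382 16.1017 0.0000 0.0000 0.0000
88.3429 66.5762 32.8077 0.0000 0.0000 0.0000 0.0000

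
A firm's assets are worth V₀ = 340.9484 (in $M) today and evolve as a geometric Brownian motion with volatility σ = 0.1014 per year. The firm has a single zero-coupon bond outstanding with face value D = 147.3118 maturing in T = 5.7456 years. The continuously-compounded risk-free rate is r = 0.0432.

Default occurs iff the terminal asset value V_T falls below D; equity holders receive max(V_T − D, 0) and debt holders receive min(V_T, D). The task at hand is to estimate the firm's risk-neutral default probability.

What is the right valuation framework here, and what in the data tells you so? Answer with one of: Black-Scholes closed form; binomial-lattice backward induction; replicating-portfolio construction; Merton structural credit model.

framework: Merton structural credit model

Key observation: the asked-for credit quantity lives on the firm's capital structure — asset value, asset volatility, debt face 147.3118 — which is the structural model's domain.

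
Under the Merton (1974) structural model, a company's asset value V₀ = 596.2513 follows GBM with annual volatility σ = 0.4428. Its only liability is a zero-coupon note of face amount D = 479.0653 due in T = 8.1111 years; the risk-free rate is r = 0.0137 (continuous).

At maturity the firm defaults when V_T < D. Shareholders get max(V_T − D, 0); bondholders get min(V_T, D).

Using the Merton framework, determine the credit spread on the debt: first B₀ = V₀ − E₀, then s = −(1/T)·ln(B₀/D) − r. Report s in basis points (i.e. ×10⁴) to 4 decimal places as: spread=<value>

spread=599.3258

Work the structural quantities from V₀ = 596.2513 against face 479.0653:
d₁ = [ln(V₀/D) + (r + σ²/2)T] / (σ√T)
   = [ln(596.2513/479.0653) + (0.0137 + 0.5·0.4428²)·8.1111] / (0.4428·√8.1111)
   = [0.218825 + 0.906301] / 1.261094 = 0.892183
d₂ = d₁ − σ√T = 0.892183 − 1.261094 = -0.368911
N(d₁) = 0.813853,  N(d₂) = 0.356097,  e^(−rT) = 0.894830
E₀ = V₀·N(d₁) − D·e^(−rT)·N(d₂)
   = 596.2513·0.813853 − 479.0653·0.894830·0.356097 = 332.608364
B₀ = V₀ − E₀ = 596.2513 − 332.608364 = 263.642936
spread = −(1/T)·ln(B₀/D) − r = −(1/8.1111)·ln(263.642936/479.0653) − 0.0137 = 0.05993258
in basis points: 0.05993258 × 10⁴ = 599.3258 bp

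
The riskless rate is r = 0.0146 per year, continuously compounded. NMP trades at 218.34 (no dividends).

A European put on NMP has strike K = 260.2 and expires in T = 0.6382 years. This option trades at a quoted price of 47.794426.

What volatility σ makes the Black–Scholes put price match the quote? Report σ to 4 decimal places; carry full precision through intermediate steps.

sigma = 0.3027

At σ = 0.3027 the Black–Scholes value reproduces the quote:
σ√T = 0.3027·√0.6382 = 0.241819
d₁ = (ln(S/K) + (r+σ²/2)T) / (σ√T) = (ln(218.34/260.2) + (0.0146+0.3027²/2)·0.6382) / 0.241819 = (-0.175397 + 0.038556) / 0.241819 = -0.565882
d₂ = d₁ − σ√T = -0.565882 − 0.241819 = -0.807701
e^{−rT} = 0.990726
N(−d₁) = 0.714263,  N(−d₂) = 0.790369
V = K·e^{−rT}·N(−d₂) − S·N(−d₁) = 203.746595 − 155.952169 = 47.794426 (the quoted price), and the Black–Scholes price is strictly increasing in σ, so σ is unique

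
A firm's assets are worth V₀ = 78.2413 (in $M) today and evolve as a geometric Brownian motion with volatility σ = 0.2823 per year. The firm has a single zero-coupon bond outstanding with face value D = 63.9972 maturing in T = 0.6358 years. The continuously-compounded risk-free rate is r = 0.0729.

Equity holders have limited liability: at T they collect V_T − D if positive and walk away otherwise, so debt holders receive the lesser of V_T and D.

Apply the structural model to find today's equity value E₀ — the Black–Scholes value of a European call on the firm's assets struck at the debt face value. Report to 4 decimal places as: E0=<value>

E0=18.2090

With assets at 78.2413 and a single debt payment of 63.9972 at 0.6358 years:
d₁ = [ln(V₀/D) + (r + σ²/2)T] / (σ√T)
   = [ln(78.2413/63.9972) + (0.0729 + 0.5·0.2823²)·0.6358] / (0.2823·√0.6358)
   = [0.200958 + 0.071684] / 0.225098 = 1.211219
d₂ = d₁ − σ√T = 1.211219 − 0.225098 = 0.986121
N(d₁) = 0.887094,  N(d₂) = 0.837963,  e^(−rT) = 0.954708
E₀ = V₀·N(d₁) − D·e^(−rT)·N(d₂)
   = 78.2413·0.887094 − 63.9972·0.954708·0.837963 = 18.209001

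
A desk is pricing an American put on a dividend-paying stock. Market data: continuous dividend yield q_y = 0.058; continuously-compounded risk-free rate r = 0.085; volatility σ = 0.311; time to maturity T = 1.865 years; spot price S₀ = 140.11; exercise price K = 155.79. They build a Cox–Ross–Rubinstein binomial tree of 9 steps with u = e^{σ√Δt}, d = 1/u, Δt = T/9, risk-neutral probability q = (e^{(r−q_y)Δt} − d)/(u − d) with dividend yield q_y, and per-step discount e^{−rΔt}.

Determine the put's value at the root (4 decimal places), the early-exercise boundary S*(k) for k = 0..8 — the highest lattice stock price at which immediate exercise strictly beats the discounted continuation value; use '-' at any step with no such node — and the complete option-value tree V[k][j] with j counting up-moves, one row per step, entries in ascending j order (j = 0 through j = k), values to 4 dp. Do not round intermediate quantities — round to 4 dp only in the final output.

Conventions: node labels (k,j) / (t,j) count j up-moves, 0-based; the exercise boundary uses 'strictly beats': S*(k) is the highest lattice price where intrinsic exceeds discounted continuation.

Δt=0.20722, u=1.15208, d=0.86799, q=0.48442, disc=e^(-rΔt)=0.98254
k=9 terminal: V=max(K-S,0) → 116.6057 103.7808 86.7583 64.1644 34.1756 0.0000 0.0000 0.0000 0.0000 0.0000
k=8: j=0 S=45.1436 intr=110.6464 cont=108.4657 V=110.6464[EX]; j=1 S=59.9190 intr=95.8710 cont=93.8668 V=95.8710[EX]; j=2 S=79.5303 intr=76.2597 cont=74.4898 V=76.2597[EX]; j=3 S=105.5604 intr=50.2296 cont=48.7707 V=50.2296[EX]; j=4 S=140.1100 intr=15.6800 cont=17.3128 V=17.3128[hold]; j=5 S=185.9676 intr=0.0000 cont=0.0000 V=0.0000[hold]; j=6 S=246.8343 intr=0.0000 cont=0.0000 V=0.0000[hold]; j=7 S=327.6225 intr=0.0000 cont=0.0000 V=0.0000[hold]; j=8 S=434.8525 intr=0.0000 cont=0.0000 V=0.0000[hold]  S*(8)=105.5604
k=7: j=0 S=52.0092 intr=103.7808 cont=101.6821 V=103.7808[EX]; j=1 S=69.0317 intr=86.7583 cont=84.8630 V=86.7583[EX]; j=2 S=91.6256 intr=64.1644 cont=62.5390 V=64.1644[EX]; j=3 S=121.6144 intr=34.1756 cont=33.6856 V=34.1756[EX]; j=4 S=161.4185 intr=0.0000 cont=8.7703 V=8.7703[hold]; j=5 S=214.2503 intr=0.0000 cont=0.0000 V=0.0000[hold]; j=6 S=284.3739 intr=0.0000 cont=0.0000 V=0.0000[hold]; j=7 S=377.4486 intr=0.0000 cont=0.0000 V=0.0000[hold]  S*(7)=121.6144
k=6: j=0 S=59.9190 intr=95.8710 cont=93.8668 V=95.8710[EX]; j=1 S=79.5303 intr=76.2597 cont=74.4898 V=76.2597[EX]; j=2 S=105.5604 intr=50.2296 cont=48.7707 V=50.2296[EX]; j=3 S=140.1100 intr=15.6800 cont=21.4871 V=21.4871[hold]; j=4 S=185.9676 intr=0.0000 cont=4.4429 V=4.4429[hold]; j=5 S=246.8343 intr=0.0000 cont=0.0000 V=0.0000[hold]; j=6 S=327.6225 intr=0.0000 cont=0.0000 V=0.0000[hold]  S*(6)=105.5604
k=5: j=0 S=69.0317 intr=86.7583 cont=84.8630 V=86.7583[EX]; j=1 S=91.6256 intr=64.1644 cont=62.5390 V=64.1644[EX]; j=2 S=121.6144 intr=34.1756 cont=35.6724 V=35.6724[hold]; j=3 S=161.4185 intr=0.0000 cont=12.9996 V=12.9996[hold]; j=4 S=214.2503 intr=0.0000 cont=2.2507 V=2.2507[hold]; j=5 S=284.3739 intr=0.0000 cont=0.0000 V=0.0000[hold]  S*(5)=91.6256
k=4: j=0 S=79.5303 intr=76.2597 cont=74.4898 V=76.2597[EX]; j=1 S=105.5604 intr=50.2296 cont=49.4831 V=50.2296[EX]; j=2 S=140.1100 intr=15.6800 cont=24.2583 V=24.2583[hold]; j=3 S=185.9676 intr=0.0000 cont=7.6566 V=7.6566[hold]; j=4 S=246.8343 intr=0.0000 cont=1.1402 V=1.1402[hold]  S*(4)=105.5604
k=3: j=0 S=91.6256 intr=64.1644 cont=62.5390 V=64.1644[EX]; j=1 S=121.6144 intr=34.1756 cont=36.9914 V=36.9914[hold]; j=2 S=161.4185 intr=0.0000 cont=15.9330 V=15.9330[hold]; j=3 S=214.2503 intr=0.0000 cont=4.4214 V=4.4214[hold]  S*(3)=91.6256
k=2: j=0 S=105.5604 intr=50.2296 cont=50.1109 V=50.2296[EX]; j=1 S=140.1100 intr=15.6800 cont=26.3226 V=26.3226[hold]; j=2 S=185.9676 intr=0.0000 cont=10.1758 V=10.1758[hold]  S*(2)=105.5604
k=1: j=0 S=121.6144 intr=34.1756 cont=37.9739 V=37.9739[hold]; j=1 S=161.4185 intr=0.0000 cont=18.1778 V=18.1778[hold]  S*(1)=-
k=0: j=0 S=140.1100 intr=15.6800 cont=27.8888 V=27.8888[hold]  S*(0)=-

price = 27.8888
boundary = - - 105.5604 91.6256 105.5604 91.6256 105.5604 121.6144 105.5604
tree:
27.8888
37.9739 18.1778
50.2296 26.3226 10.1758
64.1644 36.9914 15.9330 4.4214
76.2597 50.2296 24.2583 7.6566 1.1402
86.7583 64.1644 35.6724 12.9996 2.2507 0.0000
95.8710 76.2597 50.2296 21.4871 4.4429 0.0000 0.0000
103.7808 86.7583 64.1644 34.1756 8.7703 0.0000 0.0000 0.0000
110.6464 95.8710 76.2597 50.2296 17.3128 0.0000 0.0000 0.0000 0.0000
116.6057 103.7808 86.7583 64.1644 34.1756 0.0000 0.0000 0.0000 0.0000 0.0000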